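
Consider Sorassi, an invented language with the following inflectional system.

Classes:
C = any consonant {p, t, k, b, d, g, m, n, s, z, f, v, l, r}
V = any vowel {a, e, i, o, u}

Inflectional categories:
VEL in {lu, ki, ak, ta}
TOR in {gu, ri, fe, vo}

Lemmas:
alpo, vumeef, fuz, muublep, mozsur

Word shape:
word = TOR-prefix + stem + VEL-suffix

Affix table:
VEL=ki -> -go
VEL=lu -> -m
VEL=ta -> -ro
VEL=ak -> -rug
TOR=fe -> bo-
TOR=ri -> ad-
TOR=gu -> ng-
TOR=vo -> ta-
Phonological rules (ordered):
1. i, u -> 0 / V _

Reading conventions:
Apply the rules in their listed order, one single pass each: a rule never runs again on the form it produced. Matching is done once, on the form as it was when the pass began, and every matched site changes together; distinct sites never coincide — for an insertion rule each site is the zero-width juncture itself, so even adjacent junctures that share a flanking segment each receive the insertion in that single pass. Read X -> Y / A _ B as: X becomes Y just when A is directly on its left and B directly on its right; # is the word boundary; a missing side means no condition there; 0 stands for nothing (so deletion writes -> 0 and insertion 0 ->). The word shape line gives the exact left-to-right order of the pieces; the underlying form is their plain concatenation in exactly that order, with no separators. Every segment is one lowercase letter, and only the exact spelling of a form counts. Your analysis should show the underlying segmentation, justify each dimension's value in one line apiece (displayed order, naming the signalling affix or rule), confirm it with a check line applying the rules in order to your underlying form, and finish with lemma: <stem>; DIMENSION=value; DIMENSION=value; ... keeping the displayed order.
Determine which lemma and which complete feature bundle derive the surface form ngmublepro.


underlying: ng-muublep-ro
VEL=ta - signalled by the affix -ro
TOR=gu - signalled by the affix ng-
check: ngmuublepro -> ngmublepro
lemma: muublep; VEL=ta; TOR=gu


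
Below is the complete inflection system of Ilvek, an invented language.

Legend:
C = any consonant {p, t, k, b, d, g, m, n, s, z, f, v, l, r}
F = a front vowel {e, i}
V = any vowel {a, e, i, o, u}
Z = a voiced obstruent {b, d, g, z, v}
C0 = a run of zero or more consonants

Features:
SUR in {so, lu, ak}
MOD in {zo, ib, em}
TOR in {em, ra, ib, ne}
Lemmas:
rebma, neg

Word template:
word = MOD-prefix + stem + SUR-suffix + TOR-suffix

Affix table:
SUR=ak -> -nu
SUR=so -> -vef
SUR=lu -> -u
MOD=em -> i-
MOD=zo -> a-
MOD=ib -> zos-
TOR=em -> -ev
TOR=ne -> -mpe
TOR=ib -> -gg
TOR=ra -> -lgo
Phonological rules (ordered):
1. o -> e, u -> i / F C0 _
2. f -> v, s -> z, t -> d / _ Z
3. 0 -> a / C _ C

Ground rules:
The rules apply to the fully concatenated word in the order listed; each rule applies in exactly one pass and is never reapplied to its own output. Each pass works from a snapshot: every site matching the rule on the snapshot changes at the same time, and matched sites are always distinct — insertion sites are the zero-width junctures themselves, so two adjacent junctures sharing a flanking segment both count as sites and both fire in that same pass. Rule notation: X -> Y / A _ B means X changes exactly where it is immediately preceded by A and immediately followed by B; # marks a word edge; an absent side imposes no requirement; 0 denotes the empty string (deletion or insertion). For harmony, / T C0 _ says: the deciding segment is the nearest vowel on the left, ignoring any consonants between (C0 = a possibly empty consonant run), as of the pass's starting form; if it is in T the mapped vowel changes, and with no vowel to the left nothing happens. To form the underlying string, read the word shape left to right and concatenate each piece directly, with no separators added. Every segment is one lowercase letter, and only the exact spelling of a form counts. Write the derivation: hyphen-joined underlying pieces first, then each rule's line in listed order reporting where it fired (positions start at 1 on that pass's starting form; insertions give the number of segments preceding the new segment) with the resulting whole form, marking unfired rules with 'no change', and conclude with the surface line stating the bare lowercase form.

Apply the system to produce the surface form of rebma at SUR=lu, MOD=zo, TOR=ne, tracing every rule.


underlying: a-rebma-u-mpe
1. o -> e, u -> i / F C0 _: no change
2. f -> v, s -> z, t -> d / _ Z: no change
3. 0 -> a / C _ C: inserts after position(s) 4, 8: arebamaumape
surface: arebamaumape


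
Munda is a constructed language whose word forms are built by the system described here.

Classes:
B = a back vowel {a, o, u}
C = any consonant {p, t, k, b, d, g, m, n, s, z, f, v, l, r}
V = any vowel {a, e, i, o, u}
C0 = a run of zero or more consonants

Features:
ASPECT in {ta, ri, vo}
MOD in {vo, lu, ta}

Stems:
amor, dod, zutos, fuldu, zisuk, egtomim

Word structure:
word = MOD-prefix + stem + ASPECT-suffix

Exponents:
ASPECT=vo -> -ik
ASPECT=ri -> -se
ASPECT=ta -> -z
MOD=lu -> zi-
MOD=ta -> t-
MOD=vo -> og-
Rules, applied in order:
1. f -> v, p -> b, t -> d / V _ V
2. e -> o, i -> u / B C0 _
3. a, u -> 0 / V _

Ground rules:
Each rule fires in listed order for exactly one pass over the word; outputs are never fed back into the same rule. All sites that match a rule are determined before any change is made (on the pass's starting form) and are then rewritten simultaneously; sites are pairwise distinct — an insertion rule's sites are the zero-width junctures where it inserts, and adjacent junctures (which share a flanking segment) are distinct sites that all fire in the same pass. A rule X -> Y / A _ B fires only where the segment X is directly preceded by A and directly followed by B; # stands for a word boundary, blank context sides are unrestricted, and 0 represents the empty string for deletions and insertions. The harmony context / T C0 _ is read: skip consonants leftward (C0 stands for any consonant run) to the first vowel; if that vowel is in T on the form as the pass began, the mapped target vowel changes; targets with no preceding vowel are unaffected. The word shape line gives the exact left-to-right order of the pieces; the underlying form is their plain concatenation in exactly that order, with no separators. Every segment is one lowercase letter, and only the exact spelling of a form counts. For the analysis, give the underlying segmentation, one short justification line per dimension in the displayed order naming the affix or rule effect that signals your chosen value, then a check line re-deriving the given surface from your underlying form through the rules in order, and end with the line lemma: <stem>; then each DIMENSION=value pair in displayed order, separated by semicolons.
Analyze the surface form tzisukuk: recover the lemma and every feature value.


underlying: t-zisuk-ik
ASPECT=vo - signalled by the affix -ik
MOD=ta - signalled by the affix t-
check: tzisukik -> tzisukik -> tzisukuk -> tzisukuk
lemma: zisuk; ASPECT=vo; MOD=ta


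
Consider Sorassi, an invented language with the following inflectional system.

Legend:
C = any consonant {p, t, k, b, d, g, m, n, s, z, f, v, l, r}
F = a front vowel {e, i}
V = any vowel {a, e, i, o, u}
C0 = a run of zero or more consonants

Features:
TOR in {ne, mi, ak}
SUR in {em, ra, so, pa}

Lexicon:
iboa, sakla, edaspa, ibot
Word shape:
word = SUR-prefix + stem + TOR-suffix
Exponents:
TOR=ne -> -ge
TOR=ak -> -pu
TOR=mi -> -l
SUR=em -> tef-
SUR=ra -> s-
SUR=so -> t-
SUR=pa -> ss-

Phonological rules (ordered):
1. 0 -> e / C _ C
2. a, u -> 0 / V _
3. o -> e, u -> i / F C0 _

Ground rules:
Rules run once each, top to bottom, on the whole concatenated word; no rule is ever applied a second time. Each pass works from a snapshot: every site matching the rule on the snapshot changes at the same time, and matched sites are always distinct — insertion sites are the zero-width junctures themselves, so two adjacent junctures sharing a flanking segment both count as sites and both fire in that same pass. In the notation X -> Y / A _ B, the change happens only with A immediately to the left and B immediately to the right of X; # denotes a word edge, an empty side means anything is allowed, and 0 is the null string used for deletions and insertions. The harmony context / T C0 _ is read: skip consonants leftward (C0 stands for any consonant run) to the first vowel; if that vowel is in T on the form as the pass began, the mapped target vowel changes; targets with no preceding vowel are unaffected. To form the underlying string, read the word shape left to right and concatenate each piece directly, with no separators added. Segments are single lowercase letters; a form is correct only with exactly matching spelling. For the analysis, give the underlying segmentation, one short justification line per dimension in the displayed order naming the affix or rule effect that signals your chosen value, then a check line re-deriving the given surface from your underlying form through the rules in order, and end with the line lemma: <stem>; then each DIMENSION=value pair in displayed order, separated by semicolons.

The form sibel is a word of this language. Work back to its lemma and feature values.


underlying: s-iboa-l
TOR=mi - signalled by the affix -l
SUR=ra - signalled by the affix s-
check: siboal -> siboal -> sibol -> sibel
lemma: iboa; TOR=mi; SUR=ra


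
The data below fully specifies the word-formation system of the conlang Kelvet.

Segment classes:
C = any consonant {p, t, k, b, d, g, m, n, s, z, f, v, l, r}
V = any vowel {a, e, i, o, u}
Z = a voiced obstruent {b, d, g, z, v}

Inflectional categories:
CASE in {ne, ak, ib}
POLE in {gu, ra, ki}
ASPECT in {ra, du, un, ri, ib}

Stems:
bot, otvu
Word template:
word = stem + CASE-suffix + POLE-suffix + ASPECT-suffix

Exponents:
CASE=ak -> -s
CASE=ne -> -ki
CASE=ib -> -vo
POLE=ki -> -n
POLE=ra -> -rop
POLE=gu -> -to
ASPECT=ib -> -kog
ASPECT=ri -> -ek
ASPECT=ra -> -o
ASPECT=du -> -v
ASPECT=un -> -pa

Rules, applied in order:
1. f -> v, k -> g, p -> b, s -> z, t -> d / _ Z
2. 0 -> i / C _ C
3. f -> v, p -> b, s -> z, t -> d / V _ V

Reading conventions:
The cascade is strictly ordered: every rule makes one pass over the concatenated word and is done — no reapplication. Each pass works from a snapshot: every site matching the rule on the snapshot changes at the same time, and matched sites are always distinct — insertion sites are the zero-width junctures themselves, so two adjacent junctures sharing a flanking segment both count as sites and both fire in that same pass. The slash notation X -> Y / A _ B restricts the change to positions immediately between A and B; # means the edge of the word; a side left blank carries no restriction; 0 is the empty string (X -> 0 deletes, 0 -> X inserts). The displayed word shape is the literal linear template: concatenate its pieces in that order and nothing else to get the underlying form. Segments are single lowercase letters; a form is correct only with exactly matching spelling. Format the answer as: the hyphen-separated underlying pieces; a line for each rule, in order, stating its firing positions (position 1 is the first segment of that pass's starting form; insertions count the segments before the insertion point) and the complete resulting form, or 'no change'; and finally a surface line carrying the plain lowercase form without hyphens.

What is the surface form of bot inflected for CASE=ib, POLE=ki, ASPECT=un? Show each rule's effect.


underlying: bot-vo-n-pa
1. f -> v, k -> g, p -> b, s -> z, t -> d / _ Z: fires at position(s) 3: bodvonpa
2. 0 -> i / C _ C: inserts after position(s) 3, 6: bodivonipa
3. f -> v, p -> b, s -> z, t -> d / V _ V: fires at position(s) 9: bodivoniba
surface: bodivoniba


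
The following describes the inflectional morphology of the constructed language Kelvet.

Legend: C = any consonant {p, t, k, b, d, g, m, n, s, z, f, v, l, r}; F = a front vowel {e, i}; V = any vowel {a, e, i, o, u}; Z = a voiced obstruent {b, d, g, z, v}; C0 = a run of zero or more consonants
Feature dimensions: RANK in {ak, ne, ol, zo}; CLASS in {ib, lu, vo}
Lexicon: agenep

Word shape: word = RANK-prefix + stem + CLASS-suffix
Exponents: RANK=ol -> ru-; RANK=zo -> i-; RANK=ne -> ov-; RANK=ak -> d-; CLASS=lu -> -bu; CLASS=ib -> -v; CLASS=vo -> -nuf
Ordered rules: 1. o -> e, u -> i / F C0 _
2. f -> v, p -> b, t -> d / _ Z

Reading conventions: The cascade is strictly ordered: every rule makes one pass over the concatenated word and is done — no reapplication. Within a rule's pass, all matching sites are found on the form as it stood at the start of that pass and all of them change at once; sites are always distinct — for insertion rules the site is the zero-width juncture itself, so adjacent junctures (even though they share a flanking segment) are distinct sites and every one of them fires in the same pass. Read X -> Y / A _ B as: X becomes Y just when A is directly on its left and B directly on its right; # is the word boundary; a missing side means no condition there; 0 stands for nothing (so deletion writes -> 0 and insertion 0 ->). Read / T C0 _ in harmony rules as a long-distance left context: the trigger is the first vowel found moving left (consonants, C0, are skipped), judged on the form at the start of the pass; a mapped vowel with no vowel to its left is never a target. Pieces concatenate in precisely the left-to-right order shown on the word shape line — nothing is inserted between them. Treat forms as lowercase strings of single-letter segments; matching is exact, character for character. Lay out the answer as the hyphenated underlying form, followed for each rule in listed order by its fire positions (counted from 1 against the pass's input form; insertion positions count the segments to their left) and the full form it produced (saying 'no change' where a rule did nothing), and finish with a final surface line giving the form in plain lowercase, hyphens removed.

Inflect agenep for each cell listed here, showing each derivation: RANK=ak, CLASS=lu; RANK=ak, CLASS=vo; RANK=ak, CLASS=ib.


cell RANK=ak, CLASS=lu:
underlying: d-agenep-bu
1. o -> e, u -> i / F C0 _: fires at position(s) 9: dagenepbi
2. f -> v, p -> b, t -> d / _ Z: fires at position(s) 7: dagenebbi
surface: dagenebbi

cell RANK=ak, CLASS=vo:
underlying: d-agenep-nuf
1. o -> e, u -> i / F C0 _: fires at position(s) 9: dagenepnif
2. f -> v, p -> b, t -> d / _ Z: no change
surface: dagenepnif

cell RANK=ak, CLASS=ib:
underlying: d-agenep-v
1. o -> e, u -> i / F C0 _: no change
2. f -> v, p -> b, t -> d / _ Z: fires at position(s) 7: dagenebv
surface: dagenebv


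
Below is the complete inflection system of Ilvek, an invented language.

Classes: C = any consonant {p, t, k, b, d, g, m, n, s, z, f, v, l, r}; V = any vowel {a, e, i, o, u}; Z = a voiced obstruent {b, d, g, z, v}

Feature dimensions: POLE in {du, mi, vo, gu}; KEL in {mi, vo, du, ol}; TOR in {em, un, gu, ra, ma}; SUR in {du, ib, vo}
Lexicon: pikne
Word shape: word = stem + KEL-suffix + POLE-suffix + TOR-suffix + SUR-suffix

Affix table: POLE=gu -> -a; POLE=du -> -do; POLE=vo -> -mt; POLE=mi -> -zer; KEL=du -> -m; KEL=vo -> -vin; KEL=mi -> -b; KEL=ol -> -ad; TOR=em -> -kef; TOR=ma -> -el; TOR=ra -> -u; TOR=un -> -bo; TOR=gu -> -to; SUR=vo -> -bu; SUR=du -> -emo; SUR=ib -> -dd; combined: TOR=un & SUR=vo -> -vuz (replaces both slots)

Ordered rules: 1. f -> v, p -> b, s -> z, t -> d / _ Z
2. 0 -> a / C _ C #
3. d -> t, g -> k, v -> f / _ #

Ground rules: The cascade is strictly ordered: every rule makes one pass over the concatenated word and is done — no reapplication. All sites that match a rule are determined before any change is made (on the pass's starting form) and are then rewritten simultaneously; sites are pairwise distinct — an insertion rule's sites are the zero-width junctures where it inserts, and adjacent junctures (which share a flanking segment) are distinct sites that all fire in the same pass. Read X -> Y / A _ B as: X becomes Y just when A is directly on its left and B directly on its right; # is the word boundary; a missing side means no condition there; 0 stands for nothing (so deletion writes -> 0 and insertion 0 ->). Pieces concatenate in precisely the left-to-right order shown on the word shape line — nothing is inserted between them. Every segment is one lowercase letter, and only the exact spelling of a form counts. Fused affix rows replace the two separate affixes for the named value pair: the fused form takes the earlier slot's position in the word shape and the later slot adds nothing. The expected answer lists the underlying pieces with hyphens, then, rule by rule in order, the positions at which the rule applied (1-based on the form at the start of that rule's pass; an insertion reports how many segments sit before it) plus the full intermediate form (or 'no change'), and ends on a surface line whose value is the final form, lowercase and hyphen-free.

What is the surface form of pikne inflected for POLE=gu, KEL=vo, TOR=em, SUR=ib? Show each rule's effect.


underlying: pikne-vin-a-kef-dd
1. f -> v, p -> b, s -> z, t -> d / _ Z: fires at position(s) 12: piknevinakevdd
2. 0 -> a / C _ C #: inserts after position(s) 13: piknevinakevdad
3. d -> t, g -> k, v -> f / _ #: fires at position(s) 15: piknevinakevdat
surface: piknevinakevdat


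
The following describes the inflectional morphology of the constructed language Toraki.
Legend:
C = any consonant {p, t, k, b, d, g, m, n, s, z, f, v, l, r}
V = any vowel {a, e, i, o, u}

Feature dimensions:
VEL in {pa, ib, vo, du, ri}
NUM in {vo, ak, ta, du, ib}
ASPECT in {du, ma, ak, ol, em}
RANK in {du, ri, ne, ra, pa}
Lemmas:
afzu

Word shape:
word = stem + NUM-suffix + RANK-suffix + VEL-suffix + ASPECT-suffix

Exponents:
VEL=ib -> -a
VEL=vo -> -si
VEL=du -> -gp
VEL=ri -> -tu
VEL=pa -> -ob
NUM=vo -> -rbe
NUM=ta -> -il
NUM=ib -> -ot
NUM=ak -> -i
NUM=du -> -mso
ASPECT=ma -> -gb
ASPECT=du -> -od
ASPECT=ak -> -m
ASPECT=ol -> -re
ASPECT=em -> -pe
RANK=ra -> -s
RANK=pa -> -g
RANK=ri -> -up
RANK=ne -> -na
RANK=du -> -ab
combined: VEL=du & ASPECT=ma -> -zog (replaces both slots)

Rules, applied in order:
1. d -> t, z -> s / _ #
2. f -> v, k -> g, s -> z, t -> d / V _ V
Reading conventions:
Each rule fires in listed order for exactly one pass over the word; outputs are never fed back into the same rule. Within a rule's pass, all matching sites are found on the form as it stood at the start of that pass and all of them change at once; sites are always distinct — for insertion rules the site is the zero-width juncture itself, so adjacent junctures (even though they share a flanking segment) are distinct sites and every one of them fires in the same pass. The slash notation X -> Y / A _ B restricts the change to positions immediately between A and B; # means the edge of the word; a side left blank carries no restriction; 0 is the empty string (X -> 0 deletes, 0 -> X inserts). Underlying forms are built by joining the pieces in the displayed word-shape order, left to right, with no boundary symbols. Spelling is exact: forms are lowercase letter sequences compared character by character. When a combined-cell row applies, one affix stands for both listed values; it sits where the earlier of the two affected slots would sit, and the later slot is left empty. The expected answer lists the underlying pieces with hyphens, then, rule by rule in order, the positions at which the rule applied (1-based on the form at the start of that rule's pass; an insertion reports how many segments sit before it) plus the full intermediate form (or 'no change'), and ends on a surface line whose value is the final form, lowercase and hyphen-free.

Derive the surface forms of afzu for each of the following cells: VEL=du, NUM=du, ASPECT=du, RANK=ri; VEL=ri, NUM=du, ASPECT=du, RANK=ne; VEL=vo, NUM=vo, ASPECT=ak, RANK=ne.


cell VEL=du, NUM=du, ASPECT=du, RANK=ri:
underlying: afzu-mso-up-gp-od
1. d -> t, z -> s / _ #: fires at position(s) 13: afzumsoupgpot
2. f -> v, k -> g, s -> z, t -> d / V _ V: no change
surface: afzumsoupgpot

cell VEL=ri, NUM=du, ASPECT=du, RANK=ne:
underlying: afzu-mso-na-tu-od
1. d -> t, z -> s / _ #: fires at position(s) 13: afzumsonatuot
2. f -> v, k -> g, s -> z, t -> d / V _ V: fires at position(s) 10: afzumsonaduot
surface: afzumsonaduot

cell VEL=vo, NUM=vo, ASPECT=ak, RANK=ne:
underlying: afzu-rbe-na-si-m
1. d -> t, z -> s / _ #: no change
2. f -> v, k -> g, s -> z, t -> d / V _ V: fires at position(s) 10: afzurbenazim
surface: afzurbenazim


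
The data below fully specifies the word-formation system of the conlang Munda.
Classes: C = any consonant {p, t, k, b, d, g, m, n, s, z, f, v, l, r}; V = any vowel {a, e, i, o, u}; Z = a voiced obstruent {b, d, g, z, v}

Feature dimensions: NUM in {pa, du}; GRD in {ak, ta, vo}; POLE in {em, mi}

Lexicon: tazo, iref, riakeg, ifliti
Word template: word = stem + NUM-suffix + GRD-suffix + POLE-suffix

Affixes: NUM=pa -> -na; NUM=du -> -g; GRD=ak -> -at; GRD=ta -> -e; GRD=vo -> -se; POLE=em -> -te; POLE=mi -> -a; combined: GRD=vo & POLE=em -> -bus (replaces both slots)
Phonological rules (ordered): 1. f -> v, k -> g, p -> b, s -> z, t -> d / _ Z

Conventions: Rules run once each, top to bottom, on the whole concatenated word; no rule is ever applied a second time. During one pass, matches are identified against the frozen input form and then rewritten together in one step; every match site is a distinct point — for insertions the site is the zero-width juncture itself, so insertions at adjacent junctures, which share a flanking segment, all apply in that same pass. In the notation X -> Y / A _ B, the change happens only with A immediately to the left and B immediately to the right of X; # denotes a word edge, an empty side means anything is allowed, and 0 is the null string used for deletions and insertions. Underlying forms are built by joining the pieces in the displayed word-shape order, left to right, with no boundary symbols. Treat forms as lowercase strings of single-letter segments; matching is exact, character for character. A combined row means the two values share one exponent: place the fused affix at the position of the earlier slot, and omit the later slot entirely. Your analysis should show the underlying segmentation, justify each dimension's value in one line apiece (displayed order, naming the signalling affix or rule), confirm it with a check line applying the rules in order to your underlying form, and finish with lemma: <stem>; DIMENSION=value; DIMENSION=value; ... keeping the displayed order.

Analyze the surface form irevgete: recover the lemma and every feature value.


underlying: iref-g-e-te
NUM=du - signalled by the affix -g
GRD=ta - signalled by the affix -e
POLE=em - signalled by the affix -te
check: irefgete -> irevgete
lemma: iref; NUM=du; GRD=ta; POLE=em


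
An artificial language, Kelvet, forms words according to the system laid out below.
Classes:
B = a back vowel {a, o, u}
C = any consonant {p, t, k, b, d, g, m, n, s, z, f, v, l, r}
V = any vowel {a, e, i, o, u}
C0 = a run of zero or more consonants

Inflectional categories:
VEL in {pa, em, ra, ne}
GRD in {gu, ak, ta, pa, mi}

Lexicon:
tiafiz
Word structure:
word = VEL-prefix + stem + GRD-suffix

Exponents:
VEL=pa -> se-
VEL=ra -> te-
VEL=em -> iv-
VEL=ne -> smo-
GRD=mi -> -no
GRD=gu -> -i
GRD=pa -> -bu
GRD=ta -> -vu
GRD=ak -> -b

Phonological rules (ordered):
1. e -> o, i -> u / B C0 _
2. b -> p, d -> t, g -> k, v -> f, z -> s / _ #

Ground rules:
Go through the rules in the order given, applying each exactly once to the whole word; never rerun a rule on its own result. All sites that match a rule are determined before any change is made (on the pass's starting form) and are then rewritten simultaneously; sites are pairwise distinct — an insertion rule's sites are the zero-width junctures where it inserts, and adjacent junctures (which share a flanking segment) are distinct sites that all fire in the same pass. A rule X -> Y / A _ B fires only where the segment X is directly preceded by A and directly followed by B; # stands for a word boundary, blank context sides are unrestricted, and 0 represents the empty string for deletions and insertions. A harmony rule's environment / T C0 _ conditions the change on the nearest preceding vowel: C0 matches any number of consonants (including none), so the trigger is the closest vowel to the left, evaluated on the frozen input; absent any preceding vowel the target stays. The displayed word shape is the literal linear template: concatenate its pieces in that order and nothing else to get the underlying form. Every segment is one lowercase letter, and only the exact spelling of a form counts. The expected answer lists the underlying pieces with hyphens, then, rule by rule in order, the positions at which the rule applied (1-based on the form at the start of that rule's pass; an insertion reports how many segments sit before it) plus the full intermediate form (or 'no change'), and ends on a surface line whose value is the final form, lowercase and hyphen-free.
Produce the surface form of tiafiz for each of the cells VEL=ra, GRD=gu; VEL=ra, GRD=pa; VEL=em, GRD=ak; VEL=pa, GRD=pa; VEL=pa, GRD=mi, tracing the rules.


cell VEL=ra, GRD=gu:
underlying: te-tiafiz-i
1. e -> o, i -> u / B C0 _: fires at position(s) 7: tetiafuzi
2. b -> p, d -> t, g -> k, v -> f, z -> s / _ #: no change
surface: tetiafuzi

cell VEL=ra, GRD=pa:
underlying: te-tiafiz-bu
1. e -> o, i -> u / B C0 _: fires at position(s) 7: tetiafuzbu
2. b -> p, d -> t, g -> k, v -> f, z -> s / _ #: no change
surface: tetiafuzbu

cell VEL=em, GRD=ak:
underlying: iv-tiafiz-b
1. e -> o, i -> u / B C0 _: fires at position(s) 7: ivtiafuzb
2. b -> p, d -> t, g -> k, v -> f, z -> s / _ #: fires at position(s) 9: ivtiafuzp
surface: ivtiafuzp

cell VEL=pa, GRD=pa:
underlying: se-tiafiz-bu
1. e -> o, i -> u / B C0 _: fires at position(s) 7: setiafuzbu
2. b -> p, d -> t, g -> k, v -> f, z -> s / _ #: no change
surface: setiafuzbu

cell VEL=pa, GRD=mi:
underlying: se-tiafiz-no
1. e -> o, i -> u / B C0 _: fires at position(s) 7: setiafuzno
2. b -> p, d -> t, g -> k, v -> f, z -> s / _ #: no change
surface: setiafuzno


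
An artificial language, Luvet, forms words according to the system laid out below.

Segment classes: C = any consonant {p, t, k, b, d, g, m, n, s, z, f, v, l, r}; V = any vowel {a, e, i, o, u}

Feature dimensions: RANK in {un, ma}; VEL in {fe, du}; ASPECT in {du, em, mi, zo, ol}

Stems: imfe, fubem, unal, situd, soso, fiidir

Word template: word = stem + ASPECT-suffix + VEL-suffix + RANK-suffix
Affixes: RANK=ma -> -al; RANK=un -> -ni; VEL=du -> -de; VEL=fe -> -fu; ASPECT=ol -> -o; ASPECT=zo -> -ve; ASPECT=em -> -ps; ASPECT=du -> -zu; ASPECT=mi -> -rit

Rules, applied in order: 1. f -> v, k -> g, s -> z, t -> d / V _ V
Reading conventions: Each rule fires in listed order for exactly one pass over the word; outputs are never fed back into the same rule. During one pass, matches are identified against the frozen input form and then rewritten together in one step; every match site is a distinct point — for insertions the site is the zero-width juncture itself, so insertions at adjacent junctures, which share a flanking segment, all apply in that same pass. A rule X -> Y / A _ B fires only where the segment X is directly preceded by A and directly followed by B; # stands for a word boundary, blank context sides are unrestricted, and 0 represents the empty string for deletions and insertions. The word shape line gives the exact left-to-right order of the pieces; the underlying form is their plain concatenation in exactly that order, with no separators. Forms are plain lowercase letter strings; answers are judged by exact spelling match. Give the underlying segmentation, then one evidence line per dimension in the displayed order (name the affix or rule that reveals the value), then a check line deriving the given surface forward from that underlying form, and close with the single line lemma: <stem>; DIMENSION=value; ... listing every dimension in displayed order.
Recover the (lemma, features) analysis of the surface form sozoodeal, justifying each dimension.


underlying: soso-o-de-al
RANK=ma - signalled by the affix -al
VEL=du - signalled by the affix -de
ASPECT=ol - signalled by the affix -o
check: sosoodeal -> sozoodeal
lemma: soso; RANK=ma; VEL=du; ASPECT=ol


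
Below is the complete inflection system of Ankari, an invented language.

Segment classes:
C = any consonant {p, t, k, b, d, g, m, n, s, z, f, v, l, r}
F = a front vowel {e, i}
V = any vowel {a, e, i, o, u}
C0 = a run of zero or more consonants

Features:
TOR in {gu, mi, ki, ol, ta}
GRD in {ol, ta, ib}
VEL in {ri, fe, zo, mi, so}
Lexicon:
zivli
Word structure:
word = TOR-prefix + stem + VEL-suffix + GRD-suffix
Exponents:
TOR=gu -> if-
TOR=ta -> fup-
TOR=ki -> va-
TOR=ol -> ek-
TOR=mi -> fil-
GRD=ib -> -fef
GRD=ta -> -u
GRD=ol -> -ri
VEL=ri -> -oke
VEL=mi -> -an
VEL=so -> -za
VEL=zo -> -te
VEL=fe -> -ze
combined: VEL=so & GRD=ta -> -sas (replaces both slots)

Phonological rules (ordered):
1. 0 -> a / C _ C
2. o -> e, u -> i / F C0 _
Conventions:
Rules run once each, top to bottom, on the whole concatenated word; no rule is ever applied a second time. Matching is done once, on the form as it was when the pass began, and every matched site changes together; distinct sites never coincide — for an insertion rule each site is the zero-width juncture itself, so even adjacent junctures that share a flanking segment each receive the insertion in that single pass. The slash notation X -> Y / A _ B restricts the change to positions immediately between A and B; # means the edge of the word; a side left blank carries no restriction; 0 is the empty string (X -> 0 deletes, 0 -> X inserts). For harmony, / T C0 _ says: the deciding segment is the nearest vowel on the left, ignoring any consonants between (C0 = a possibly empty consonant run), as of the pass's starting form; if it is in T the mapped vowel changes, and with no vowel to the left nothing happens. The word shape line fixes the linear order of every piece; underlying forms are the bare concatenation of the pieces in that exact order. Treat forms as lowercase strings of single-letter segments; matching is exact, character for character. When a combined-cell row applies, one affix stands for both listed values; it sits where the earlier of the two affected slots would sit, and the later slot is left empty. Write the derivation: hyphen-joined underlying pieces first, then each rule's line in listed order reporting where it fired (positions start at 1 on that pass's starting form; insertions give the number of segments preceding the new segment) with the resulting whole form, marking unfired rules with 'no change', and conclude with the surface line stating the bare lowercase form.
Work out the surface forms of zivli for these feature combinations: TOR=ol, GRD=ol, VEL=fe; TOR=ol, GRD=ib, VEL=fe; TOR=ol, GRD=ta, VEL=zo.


cell TOR=ol, GRD=ol, VEL=fe:
underlying: ek-zivli-ze-ri
1. 0 -> a / C _ C: inserts after position(s) 2, 5: ekazivalizeri
2. o -> e, u -> i / F C0 _: no change
surface: ekazivalizeri

cell TOR=ol, GRD=ib, VEL=fe:
underlying: ek-zivli-ze-fef
1. 0 -> a / C _ C: inserts after position(s) 2, 5: ekazivalizefef
2. o -> e, u -> i / F C0 _: no change
surface: ekazivalizefef

cell TOR=ol, GRD=ta, VEL=zo:
underlying: ek-zivli-te-u
1. 0 -> a / C _ C: inserts after position(s) 2, 5: ekazivaliteu
2. o -> e, u -> i / F C0 _: fires at position(s) 12: ekazivalitei
surface: ekazivalitei


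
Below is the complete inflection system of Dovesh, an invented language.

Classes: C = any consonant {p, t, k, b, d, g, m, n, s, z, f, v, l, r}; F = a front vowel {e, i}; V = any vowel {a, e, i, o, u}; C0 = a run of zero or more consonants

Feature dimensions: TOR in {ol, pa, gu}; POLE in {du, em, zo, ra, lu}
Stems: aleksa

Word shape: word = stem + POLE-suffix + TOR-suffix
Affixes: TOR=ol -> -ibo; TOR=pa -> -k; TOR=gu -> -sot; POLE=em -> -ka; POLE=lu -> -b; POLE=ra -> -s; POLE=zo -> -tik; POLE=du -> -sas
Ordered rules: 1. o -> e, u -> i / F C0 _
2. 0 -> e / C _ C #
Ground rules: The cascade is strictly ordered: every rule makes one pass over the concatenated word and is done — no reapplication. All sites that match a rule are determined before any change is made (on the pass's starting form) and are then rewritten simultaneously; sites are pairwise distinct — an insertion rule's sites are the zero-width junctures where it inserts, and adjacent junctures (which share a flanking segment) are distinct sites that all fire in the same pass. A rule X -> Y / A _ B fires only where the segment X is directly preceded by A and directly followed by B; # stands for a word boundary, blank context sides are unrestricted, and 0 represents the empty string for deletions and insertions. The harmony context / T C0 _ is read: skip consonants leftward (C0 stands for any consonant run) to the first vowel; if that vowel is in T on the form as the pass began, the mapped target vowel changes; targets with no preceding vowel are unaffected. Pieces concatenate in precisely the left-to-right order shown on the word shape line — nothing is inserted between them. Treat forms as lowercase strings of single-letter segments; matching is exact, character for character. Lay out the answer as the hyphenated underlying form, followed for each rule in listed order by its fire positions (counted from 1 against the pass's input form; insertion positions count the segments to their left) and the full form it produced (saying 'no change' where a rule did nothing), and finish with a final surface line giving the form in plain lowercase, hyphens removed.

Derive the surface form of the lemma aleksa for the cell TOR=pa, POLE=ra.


underlying: aleksa-s-k
1. o -> e, u -> i / F C0 _: no change
2. 0 -> e / C _ C #: inserts after position(s) 7: aleksasek
surface: aleksasek


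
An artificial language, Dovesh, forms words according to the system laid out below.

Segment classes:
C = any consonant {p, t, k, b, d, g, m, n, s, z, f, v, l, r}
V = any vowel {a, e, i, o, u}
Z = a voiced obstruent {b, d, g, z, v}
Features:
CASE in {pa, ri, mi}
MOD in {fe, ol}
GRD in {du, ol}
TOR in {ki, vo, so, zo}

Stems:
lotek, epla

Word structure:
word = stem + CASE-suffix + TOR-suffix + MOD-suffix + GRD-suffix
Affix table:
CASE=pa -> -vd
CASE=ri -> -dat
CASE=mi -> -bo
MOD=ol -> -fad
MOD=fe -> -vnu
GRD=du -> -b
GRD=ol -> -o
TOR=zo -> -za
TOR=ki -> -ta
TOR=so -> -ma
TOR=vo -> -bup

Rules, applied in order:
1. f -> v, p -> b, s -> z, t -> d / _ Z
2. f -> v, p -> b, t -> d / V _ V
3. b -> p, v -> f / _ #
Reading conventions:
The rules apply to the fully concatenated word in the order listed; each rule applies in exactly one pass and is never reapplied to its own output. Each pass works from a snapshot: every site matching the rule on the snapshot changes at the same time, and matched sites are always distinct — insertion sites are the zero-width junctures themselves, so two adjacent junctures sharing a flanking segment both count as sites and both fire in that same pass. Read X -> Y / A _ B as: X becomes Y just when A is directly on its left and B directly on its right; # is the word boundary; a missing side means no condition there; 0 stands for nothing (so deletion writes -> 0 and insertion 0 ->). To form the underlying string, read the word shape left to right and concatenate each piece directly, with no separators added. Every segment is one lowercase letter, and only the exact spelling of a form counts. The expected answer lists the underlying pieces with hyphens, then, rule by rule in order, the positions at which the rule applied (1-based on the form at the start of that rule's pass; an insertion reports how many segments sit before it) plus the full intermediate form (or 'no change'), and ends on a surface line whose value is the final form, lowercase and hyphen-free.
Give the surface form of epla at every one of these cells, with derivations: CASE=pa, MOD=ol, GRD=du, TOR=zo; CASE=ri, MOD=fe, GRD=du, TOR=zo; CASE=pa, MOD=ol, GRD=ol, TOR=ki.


cell CASE=pa, MOD=ol, GRD=du, TOR=zo:
underlying: epla-vd-za-fad-b
1. f -> v, p -> b, s -> z, t -> d / _ Z: no change
2. f -> v, p -> b, t -> d / V _ V: fires at position(s) 9: eplavdzavadb
3. b -> p, v -> f / _ #: fires at position(s) 12: eplavdzavadp
surface: eplavdzavadp

cell CASE=ri, MOD=fe, GRD=du, TOR=zo:
underlying: epla-dat-za-vnu-b
1. f -> v, p -> b, s -> z, t -> d / _ Z: fires at position(s) 7: epladadzavnub
2. f -> v, p -> b, t -> d / V _ V: no change
3. b -> p, v -> f / _ #: fires at position(s) 13: epladadzavnup
surface: epladadzavnup

cell CASE=pa, MOD=ol, GRD=ol, TOR=ki:
underlying: epla-vd-ta-fad-o
1. f -> v, p -> b, s -> z, t -> d / _ Z: no change
2. f -> v, p -> b, t -> d / V _ V: fires at position(s) 9: eplavdtavado
3. b -> p, v -> f / _ #: no change
surface: eplavdtavado


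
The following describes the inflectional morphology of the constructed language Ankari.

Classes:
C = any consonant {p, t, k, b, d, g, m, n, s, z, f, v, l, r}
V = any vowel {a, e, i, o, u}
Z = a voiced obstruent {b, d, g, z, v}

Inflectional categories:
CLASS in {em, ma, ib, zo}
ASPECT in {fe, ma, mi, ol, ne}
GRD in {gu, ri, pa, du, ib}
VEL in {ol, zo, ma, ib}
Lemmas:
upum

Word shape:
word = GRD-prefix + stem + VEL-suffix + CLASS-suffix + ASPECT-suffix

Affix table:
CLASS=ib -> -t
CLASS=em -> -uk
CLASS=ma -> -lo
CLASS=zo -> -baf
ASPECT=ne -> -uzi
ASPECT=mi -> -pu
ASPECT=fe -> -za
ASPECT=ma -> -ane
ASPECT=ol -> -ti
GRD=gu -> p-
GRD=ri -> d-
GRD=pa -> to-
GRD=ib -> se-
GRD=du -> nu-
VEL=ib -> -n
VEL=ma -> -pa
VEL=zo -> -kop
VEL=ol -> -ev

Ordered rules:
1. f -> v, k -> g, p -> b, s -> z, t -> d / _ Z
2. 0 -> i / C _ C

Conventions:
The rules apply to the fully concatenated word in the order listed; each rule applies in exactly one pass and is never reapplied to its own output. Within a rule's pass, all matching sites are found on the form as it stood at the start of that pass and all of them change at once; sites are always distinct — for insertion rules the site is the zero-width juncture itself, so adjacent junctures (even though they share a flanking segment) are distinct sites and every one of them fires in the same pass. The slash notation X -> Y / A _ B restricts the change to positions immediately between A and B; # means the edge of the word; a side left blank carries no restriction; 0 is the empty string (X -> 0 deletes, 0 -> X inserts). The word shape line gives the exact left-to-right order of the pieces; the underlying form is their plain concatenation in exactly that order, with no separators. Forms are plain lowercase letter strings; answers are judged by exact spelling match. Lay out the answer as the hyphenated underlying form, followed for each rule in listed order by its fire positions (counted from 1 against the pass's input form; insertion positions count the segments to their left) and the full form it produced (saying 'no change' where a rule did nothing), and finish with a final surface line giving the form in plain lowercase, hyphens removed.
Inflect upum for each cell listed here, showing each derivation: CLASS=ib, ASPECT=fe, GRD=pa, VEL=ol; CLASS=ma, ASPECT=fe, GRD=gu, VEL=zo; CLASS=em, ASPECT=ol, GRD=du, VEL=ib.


cell CLASS=ib, ASPECT=fe, GRD=pa, VEL=ol:
underlying: to-upum-ev-t-za
1. f -> v, k -> g, p -> b, s -> z, t -> d / _ Z: fires at position(s) 9: toupumevdza
2. 0 -> i / C _ C: inserts after position(s) 8, 9: toupumevidiza
surface: toupumevidiza

cell CLASS=ma, ASPECT=fe, GRD=gu, VEL=zo:
underlying: p-upum-kop-lo-za
1. f -> v, k -> g, p -> b, s -> z, t -> d / _ Z: no change
2. 0 -> i / C _ C: inserts after position(s) 5, 8: pupumikopiloza
surface: pupumikopiloza

cell CLASS=em, ASPECT=ol, GRD=du, VEL=ib:
underlying: nu-upum-n-uk-ti
1. f -> v, k -> g, p -> b, s -> z, t -> d / _ Z: no change
2. 0 -> i / C _ C: inserts after position(s) 6, 9: nuupuminukiti
surface: nuupuminukiti


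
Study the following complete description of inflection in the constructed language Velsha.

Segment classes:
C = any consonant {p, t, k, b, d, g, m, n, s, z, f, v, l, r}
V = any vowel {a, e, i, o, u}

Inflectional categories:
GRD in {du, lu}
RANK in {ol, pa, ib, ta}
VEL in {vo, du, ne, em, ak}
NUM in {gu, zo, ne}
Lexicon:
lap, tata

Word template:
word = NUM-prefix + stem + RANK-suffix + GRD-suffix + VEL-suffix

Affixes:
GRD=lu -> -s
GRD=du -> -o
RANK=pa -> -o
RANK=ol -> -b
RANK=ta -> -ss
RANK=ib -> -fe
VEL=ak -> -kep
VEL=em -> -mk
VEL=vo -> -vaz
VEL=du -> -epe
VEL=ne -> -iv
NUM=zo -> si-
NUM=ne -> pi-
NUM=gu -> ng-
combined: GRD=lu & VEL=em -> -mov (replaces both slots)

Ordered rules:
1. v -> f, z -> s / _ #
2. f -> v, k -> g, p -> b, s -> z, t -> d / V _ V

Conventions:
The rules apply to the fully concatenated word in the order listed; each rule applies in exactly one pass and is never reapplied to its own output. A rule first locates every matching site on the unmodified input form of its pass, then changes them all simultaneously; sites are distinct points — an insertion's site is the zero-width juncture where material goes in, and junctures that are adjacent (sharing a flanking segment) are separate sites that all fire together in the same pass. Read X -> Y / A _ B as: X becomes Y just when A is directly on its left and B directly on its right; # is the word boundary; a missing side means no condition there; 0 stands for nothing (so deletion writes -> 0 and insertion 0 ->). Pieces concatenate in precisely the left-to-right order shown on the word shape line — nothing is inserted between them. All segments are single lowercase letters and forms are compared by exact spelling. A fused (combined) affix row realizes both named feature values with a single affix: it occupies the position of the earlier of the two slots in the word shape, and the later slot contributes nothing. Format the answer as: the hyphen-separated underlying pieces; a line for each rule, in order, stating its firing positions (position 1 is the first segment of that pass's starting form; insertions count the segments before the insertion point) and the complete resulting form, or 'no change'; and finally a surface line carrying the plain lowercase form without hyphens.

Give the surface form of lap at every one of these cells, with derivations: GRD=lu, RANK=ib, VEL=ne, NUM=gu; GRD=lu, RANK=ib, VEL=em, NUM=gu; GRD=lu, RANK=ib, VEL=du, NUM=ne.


cell GRD=lu, RANK=ib, VEL=ne, NUM=gu:
underlying: ng-lap-fe-s-iv
1. v -> f, z -> s / _ #: fires at position(s) 10: nglapfesif
2. f -> v, k -> g, p -> b, s -> z, t -> d / V _ V: fires at position(s) 8: nglapfezif
surface: nglapfezif

cell GRD=lu, RANK=ib, VEL=em, NUM=gu:
underlying: ng-lap-fe-mov
1. v -> f, z -> s / _ #: fires at position(s) 10: nglapfemof
2. f -> v, k -> g, p -> b, s -> z, t -> d / V _ V: no change
surface: nglapfemof

cell GRD=lu, RANK=ib, VEL=du, NUM=ne:
underlying: pi-lap-fe-s-epe
1. v -> f, z -> s / _ #: no change
2. f -> v, k -> g, p -> b, s -> z, t -> d / V _ V: fires at position(s) 8, 10: pilapfezebe
surface: pilapfezebe
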